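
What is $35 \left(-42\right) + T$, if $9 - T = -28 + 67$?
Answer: $-1500$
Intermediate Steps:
$T = -30$ ($T = 9 - \left(-28 + 67\right) = 9 - 39 = -30$)
$35 \left(-42\right) + T = 35 \left(-42\right) - 30 = -1470 - 30 = -1500$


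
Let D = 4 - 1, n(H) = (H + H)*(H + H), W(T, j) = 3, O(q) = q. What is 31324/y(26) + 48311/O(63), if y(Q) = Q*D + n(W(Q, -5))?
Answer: 1246811/1197 ≈ 1041.6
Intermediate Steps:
n(H) = 4*H² (n(H) = (2*H)*(2*H) = 4*H²)
D = 3
y(Q) = 36 + 3*Q (y(Q) = Q*3 + 4*3² = 3*Q + 4*9 = 3*Q + 36 = 36 + 3*Q)
31324/y(26) + 48311/O(63) = 31324/(36 + 3*26) + 48311/63 = 31324/(36 + 78) + 48311*(1/63) = 31324/114 + 48311/63 = 31324*(1/114) + 48311/63 = 15662/57 + 48311/63 = 1246811/1197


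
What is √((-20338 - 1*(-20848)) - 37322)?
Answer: 2*I*√9203 ≈ 191.86*I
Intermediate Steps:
√((-20338 - 1*(-20848)) - 37322) = √((-20338 + 20848) - 37322) = √(510 - 37322) = √(-36812) = 2*I*√9203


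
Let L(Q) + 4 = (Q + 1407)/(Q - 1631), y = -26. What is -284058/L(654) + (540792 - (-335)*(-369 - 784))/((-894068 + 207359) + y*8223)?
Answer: 249911981974309/5375126283 ≈ 46494.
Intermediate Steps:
L(Q) = -4 + (1407 + Q)/(-1631 + Q) (L(Q) = -4 + (Q + 1407)/(Q - 1631) = -4 + (1407 + Q)/(-1631 + Q))
-284058/L(654) + (540792 - (-335)*(-369 - 784))/((-894068 + 207359) + y*8223) = -284058*(-1631 + 654)/(7931 - 3*654) + (540792 - (-335)*(-369 - 784))/((-894068 + 207359) - 26*8223) = -284058*(-977/(7931 - 1962)) + (540792 - (-335)*(-1153))/(-686709 - 213798) = -284058/((-1/977*5969)) + (540792 - 1*386255)/(-900507) = -284058/(-5969/977) + (540792 - 386255)*(-1/900507) = -284058*(-977/5969) + 154537*(-1/900507) = 277524666/5969 - 154537/900507 = 249911981974309/5375126283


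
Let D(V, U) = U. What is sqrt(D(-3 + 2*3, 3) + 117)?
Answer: 2*sqrt(30) ≈ 10.954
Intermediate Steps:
sqrt(D(-3 + 2*3, 3) + 117) = sqrt(3 + 117) = sqrt(120) = 2*sqrt(30)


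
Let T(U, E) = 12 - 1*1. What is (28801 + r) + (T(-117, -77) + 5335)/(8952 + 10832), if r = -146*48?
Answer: 215579029/9892 ≈ 21793.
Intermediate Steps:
r = -7008
T(U, E) = 11 (T(U, E) = 12 - 1 = 11)
(28801 + r) + (T(-117, -77) + 5335)/(8952 + 10832) = (28801 - 7008) + (11 + 5335)/(8952 + 10832) = 21793 + 5346/19784 = 21793 + 5346*(1/19784) = 21793 + 2673/9892 = 215579029/9892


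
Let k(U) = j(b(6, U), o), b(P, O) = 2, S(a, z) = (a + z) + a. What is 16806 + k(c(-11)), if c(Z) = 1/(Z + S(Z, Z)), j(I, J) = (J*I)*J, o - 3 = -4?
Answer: 16808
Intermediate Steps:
o = -1 (o = 3 - 4 = -1)
S(a, z) = z + 2*a
j(I, J) = I*J² (j(I, J) = (I*J)*J = I*J²)
c(Z) = 1/(4*Z) (c(Z) = 1/(Z + (Z + 2*Z)) = 1/(Z + 3*Z) = 1/(4*Z))
k(U) = 2 (k(U) = 2*(-1)² = 2*1 = 2)
16806 + k(c(-11)) = 16806 + 2 = 16808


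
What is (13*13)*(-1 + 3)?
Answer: 338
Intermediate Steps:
(13*13)*(-1 + 3) = 169*2 = 338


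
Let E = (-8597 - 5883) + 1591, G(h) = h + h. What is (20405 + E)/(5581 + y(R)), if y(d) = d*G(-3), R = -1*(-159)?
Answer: 7516/4627 ≈ 1.6244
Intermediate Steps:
G(h) = 2*h
R = 159
E = -12889 (E = -14480 + 1591 = -12889)
y(d) = -6*d (y(d) = d*(2*(-3)) = d*(-6) = -6*d)
(20405 + E)/(5581 + y(R)) = (20405 - 12889)/(5581 - 6*159) = 7516/(5581 - 954) = 7516/4627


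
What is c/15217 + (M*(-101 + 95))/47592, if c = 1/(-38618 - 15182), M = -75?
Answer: 5116715589/541143910600 ≈ 0.0094554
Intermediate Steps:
c = -1/53800 (c = 1/(-53800) = -1/53800 ≈ -1.8587e-5)
c/15217 + (M*(-101 + 95))/47592 = -1/53800/15217 - 75*(-101 + 95)/47592 = -1/53800*1/15217 - 75*(-6)*(1/47592) = -1/818674600 + 450*(1/47592) = -1/818674600 + 25/2644 = 5116715589/541143910600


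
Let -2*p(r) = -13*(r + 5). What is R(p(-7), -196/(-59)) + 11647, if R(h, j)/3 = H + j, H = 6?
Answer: 688823/59 ≈ 11675.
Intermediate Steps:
p(r) = 65/2 + 13*r/2 (p(r) = -(-13)*(r + 5)/2 = -(-13)*(5 + r)/2 = -(-65 - 13*r)/2 = 65/2 + 13*r/2)
R(h, j) = 18 + 3*j (R(h, j) = 3*(6 + j) = 18 + 3*j)
R(p(-7), -196/(-59)) + 11647 = (18 + 3*(-196/(-59))) + 11647 = (18 + 3*(-196*(-1/59))) + 11647 = (18 + 3*(196/59)) + 11647 = (18 + 588/59) + 11647 = 1650/59 + 11647 = 688823/59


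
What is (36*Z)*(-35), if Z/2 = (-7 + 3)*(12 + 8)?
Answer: 201600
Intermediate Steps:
Z = -160 (Z = 2*((-7 + 3)*(12 + 8)) = 2*(-4*20) = 2*(-80) = -160)
(36*Z)*(-35) = (36*(-160))*(-35) = -5760*(-35) = 201600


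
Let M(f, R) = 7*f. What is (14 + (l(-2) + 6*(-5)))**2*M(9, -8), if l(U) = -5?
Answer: 27783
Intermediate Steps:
(14 + (l(-2) + 6*(-5)))**2*M(9, -8) = (14 + (-5 + 6*(-5)))**2*(7*9) = (14 + (-5 - 30))**2*63 = (14 - 35)**2*63 = (-21)**2*63 = 441*63 = 27783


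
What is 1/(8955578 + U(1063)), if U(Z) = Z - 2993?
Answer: 1/8953648 ≈ 1.1169e-7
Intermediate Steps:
U(Z) = -2993 + Z
1/(8955578 + U(1063)) = 1/(8955578 + (-2993 + 1063)) = 1/(8955578 - 1930) = 1/8953648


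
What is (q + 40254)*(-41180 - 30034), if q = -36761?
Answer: -248750502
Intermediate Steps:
(q + 40254)*(-41180 - 30034) = (-36761 + 40254)*(-41180 - 30034) = 3493*(-71214) = -248750502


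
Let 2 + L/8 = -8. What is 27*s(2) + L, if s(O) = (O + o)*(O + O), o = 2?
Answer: 352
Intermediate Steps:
L = -80 (L = -16 + 8*(-8) = -16 - 64 = -80)
s(O) = 2*O*(2 + O) (s(O) = (O + 2)*(O + O) = (2 + O)*(2*O) = 2*O*(2 + O))
27*s(2) + L = 27*(2*2*(2 + 2)) - 80 = 27*(2*2*4) - 80 = 27*16 - 80 = 432 - 80 = 352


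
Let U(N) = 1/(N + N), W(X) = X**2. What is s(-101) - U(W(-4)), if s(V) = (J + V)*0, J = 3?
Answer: -1/32 ≈ -0.031250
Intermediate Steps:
s(V) = 0 (s(V) = (3 + V)*0 = 0)
U(N) = 1/(2*N)
s(-101) - U(W(-4)) = 0 - 1/(2*((-4)**2)) = 0 - 1/(2*16) = 0 - 1*1/32 = 0 - 1/32 = -1/32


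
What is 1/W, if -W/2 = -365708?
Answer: 1/731416 ≈ 1.3672e-6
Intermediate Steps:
W = 731416 (W = -2*(-365708) = 731416)
1/W = 1/731416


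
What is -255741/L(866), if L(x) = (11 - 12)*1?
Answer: 255741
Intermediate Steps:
L(x) = -1 (L(x) = -1*1 = -1)
-255741/L(866) = -255741/(-1) = -255741*(-1) = 255741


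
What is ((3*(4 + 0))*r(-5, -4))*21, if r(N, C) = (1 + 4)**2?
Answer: 6300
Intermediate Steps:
r(N, C) = 25 (r(N, C) = 5**2 = 25)
((3*(4 + 0))*r(-5, -4))*21 = ((3*(4 + 0))*25)*21 = ((3*4)*25)*21 = (12*25)*21 = 300*21 = 6300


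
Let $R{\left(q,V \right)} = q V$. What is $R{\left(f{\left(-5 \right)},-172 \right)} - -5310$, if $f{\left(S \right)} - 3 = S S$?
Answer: $494$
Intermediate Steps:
$f{\left(S \right)} = 3 + S^{2}$ ($f{\left(S \right)} = 3 + S S = 3 + S^{2}$)
$R{\left(q,V \right)} = V q$
$R{\left(f{\left(-5 \right)},-172 \right)} - -5310 = - 172 \left(3 + \left(-5\right)^{2}\right) - -5310 = - 172 \left(3 + 25\right) + 5310 = \left(-172\right) 28 + 5310 = -4816 + 5310 = 494$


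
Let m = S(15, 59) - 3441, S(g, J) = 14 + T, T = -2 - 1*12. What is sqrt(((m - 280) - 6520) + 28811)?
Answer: sqrt(18570) ≈ 136.27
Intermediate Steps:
T = -14 (T = -2 - 12 = -14)
S(g, J) = 0 (S(g, J) = 14 - 14 = 0)
m = -3441 (m = 0 - 3441 = -3441)
sqrt(((m - 280) - 6520) + 28811) = sqrt(((-3441 - 280) - 6520) + 28811) = sqrt((-3721 - 6520) + 28811) = sqrt(-10241 + 28811) = sqrt(18570)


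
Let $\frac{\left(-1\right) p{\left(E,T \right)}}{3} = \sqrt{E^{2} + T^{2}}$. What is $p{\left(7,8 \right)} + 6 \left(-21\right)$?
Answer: $-126 - 3 \sqrt{113} \approx -157.89$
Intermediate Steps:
$p{\left(E,T \right)} = - 3 \sqrt{E^{2} + T^{2}}$
$p{\left(7,8 \right)} + 6 \left(-21\right) = - 3 \sqrt{7^{2} + 8^{2}} + 6 \left(-21\right) = - 3 \sqrt{49 + 64} - 126 = - 3 \sqrt{113} - 126 = -126 - 3 \sqrt{113}$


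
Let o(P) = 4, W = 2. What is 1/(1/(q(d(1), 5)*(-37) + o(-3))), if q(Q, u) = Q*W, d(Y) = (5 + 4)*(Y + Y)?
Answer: -1328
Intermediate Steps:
d(Y) = 18*Y (d(Y) = 9*(2*Y) = 18*Y)
q(Q, u) = 2*Q (q(Q, u) = Q*2 = 2*Q)
1/(1/(q(d(1), 5)*(-37) + o(-3))) = 1/(1/((2*(18*1))*(-37) + 4)) = 1/(1/((2*18)*(-37) + 4)) = 1/(1/(36*(-37) + 4)) = 1/(1/(-1332 + 4)) = 1/(1/(-1328)) = 1/(-1/1328) = -1328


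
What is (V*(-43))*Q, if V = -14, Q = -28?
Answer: -16856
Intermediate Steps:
(V*(-43))*Q = -14*(-43)*(-28) = 602*(-28) = -16856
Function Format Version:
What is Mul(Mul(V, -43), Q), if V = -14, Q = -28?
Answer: -16856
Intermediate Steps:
Mul(Mul(V, -43), Q) = Mul(Mul(-14, -43), -28) = Mul(602, -28) = -16856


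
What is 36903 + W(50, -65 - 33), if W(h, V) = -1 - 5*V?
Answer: 37392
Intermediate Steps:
36903 + W(50, -65 - 33) = 36903 + (-1 - 5*(-65 - 33)) = 36903 + (-1 - 5*(-98)) = 36903 + (-1 + 490) = 36903 + 489 = 37392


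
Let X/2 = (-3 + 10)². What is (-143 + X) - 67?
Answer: -112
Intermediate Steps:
X = 98 (X = 2*(-3 + 10)² = 2*7² = 2*49 = 98)
(-143 + X) - 67 = (-143 + 98) - 67 = -45 - 67 = -112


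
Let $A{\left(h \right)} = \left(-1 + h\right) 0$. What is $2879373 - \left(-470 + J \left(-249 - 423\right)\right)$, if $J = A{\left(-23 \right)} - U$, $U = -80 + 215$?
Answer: $2789123$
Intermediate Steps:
$U = 135$
$A{\left(h \right)} = 0$
$J = -135$ ($J = 0 - 135 = -135$)
$2879373 - \left(-470 + J \left(-249 - 423\right)\right) = 2879373 - \left(-470 - 135 \left(-249 - 423\right)\right) = 2879373 - \left(-470 - -90720\right) = 2879373 - \left(-470 + 90720\right) = 2879373 - 90250 = 2789123$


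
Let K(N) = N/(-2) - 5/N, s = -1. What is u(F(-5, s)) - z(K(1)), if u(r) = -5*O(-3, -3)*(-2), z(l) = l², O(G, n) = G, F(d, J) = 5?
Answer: -241/4 ≈ -60.250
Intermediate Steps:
K(N) = -5/N - N/2 (K(N) = N*(-½) - 5/N = -N/2 - 5/N = -5/N - N/2)
u(r) = -30 (u(r) = -5*(-3)*(-2) = 15*(-2) = -30)
u(F(-5, s)) - z(K(1)) = -30 - (-5/1 - ½*1)² = -30 - (-5*1 - ½)² = -30 - (-5 - ½)² = -30 - (-11/2)² = -30 - 1*121/4 = -30 - 121/4 = -241/4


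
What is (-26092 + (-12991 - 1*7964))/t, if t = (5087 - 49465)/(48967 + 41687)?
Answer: 2132499369/22189 ≈ 96106.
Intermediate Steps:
t = -22189/45327 (t = -44378/90654 = -44378*1/90654 = -22189/45327 ≈ -0.48953)
(-26092 + (-12991 - 1*7964))/t = (-26092 + (-12991 - 1*7964))/(-22189/45327) = (-26092 + (-12991 - 7964))*(-45327/22189) = (-26092 - 20955)*(-45327/22189) = -47047*(-45327/22189) = 2132499369/22189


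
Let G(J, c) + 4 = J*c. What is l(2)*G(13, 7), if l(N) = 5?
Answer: 435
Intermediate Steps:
G(J, c) = -4 + J*c
l(2)*G(13, 7) = 5*(-4 + 13*7) = 5*(-4 + 91) = 5*87 = 435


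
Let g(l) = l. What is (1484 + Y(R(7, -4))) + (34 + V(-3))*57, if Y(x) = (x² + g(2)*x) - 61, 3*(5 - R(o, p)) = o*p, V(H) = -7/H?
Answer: 33553/9 ≈ 3728.1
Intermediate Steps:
R(o, p) = 5 - o*p/3
Y(x) = -61 + x² + 2*x (Y(x) = (x² + 2*x) - 61 = -61 + x² + 2*x)
(1484 + Y(R(7, -4))) + (34 + V(-3))*57 = (1484 + (-61 + (5 - ⅓*7*(-4))² + 2*(5 - ⅓*7*(-4)))) + (34 - 7/(-3))*57 = (1484 + (-61 + (5 + 28/3)² + 2*(5 + 28/3))) + (34 - 7*(-⅓))*57 = (1484 + (-61 + (43/3)² + 2*(43/3))) + (34 + 7/3)*57 = (1484 + (-61 + 1849/9 + 86/3)) + (109/3)*57 = (1484 + 1558/9) + 2071 = 14914/9 + 2071 = 33553/9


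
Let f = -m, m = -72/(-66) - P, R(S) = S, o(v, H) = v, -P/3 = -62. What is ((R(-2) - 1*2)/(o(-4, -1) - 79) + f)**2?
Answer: 28515725956/833569 ≈ 34209.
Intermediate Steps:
P = 186 (P = -3*(-62) = 186)
m = -2034/11 (m = -72/(-66) - 1*186 = -72*(-1/66) - 186 = 12/11 - 186 = -2034/11 ≈ -184.91)
f = 2034/11 (f = -1*(-2034/11) = 2034/11 ≈ 184.91)
((R(-2) - 1*2)/(o(-4, -1) - 79) + f)**2 = ((-2 - 1*2)/(-4 - 79) + 2034/11)**2 = ((-2 - 2)/(-83) + 2034/11)**2 = (-4*(-1/83) + 2034/11)**2 = (4/83 + 2034/11)**2 = (168866/913)**2 = 28515725956/833569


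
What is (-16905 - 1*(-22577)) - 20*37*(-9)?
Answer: 12332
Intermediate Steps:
(-16905 - 1*(-22577)) - 20*37*(-9) = (-16905 + 22577) - 740*(-9) = 5672 + 6660 = 12332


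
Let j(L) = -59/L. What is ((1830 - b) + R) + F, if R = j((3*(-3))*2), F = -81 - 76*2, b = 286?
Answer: 23657/18 ≈ 1314.3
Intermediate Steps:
F = -233 (F = -81 - 152 = -233)
R = 59/18 (R = -59/((3*(-3))*2) = -59/((-9*2)) = -59/(-18) = -59*(-1/18) = 59/18 ≈ 3.2778)
((1830 - b) + R) + F = ((1830 - 1*286) + 59/18) - 233 = ((1830 - 286) + 59/18) - 233 = (1544 + 59/18) - 233 = 27851/18 - 233 = 23657/18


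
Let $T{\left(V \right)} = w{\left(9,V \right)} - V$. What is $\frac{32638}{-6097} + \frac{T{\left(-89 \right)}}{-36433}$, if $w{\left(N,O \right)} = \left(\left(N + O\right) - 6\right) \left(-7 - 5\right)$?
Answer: $- \frac{1195934991}{222132001} \approx -5.3839$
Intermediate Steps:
$w{\left(N,O \right)} = 72 - 12 N - 12 O$ ($w{\left(N,O \right)} = \left(-6 + N + O\right) \left(-12\right) = 72 - 12 N - 12 O$)
$T{\left(V \right)} = -36 - 13 V$ ($T{\left(V \right)} = \left(72 - 108 - 12 V\right) - V = \left(-36 - 12 V\right) - V = -36 - 13 V$)
$\frac{32638}{-6097} + \frac{T{\left(-89 \right)}}{-36433} = \frac{32638}{-6097} + \frac{-36 - -1157}{-36433} = 32638 \left(- \frac{1}{6097}\right) + \left(-36 + 1157\right) \left(- \frac{1}{36433}\right) = - \frac{32638}{6097} + 1121 \left(- \frac{1}{36433}\right) = - \frac{32638}{6097} - \frac{1121}{36433} = - \frac{1195934991}{222132001}$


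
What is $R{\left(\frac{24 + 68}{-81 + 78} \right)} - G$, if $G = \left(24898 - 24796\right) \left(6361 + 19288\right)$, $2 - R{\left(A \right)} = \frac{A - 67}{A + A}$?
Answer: $- \frac{481380357}{184} \approx -2.6162 \cdot 10^{6}$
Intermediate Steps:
$R{\left(A \right)} = 2 - \frac{-67 + A}{2 A}$ ($R{\left(A \right)} = 2 - \frac{A - 67}{A + A} = 2 - \frac{-67 + A}{2 A}$)
$G = 2616198$ ($G = 102 \cdot 25649 = 2616198$)
$R{\left(\frac{24 + 68}{-81 + 78} \right)} - G = \frac{67 + 3 \frac{24 + 68}{-81 + 78}}{2 \frac{24 + 68}{-81 + 78}} - 2616198 = \frac{67 + 3 \frac{92}{-3}}{2 \frac{92}{-3}} - 2616198 = \frac{67 + 3 \cdot 92 \left(- \frac{1}{3}\right)}{2 \cdot 92 \left(- \frac{1}{3}\right)} - 2616198 = \frac{67 + 3 \left(- \frac{92}{3}\right)}{2 \left(- \frac{92}{3}\right)} - 2616198 = \frac{1}{2} \left(- \frac{3}{92}\right) \left(67 - 92\right) - 2616198 = \frac{1}{2} \left(- \frac{3}{92}\right) \left(-25\right) - 2616198 = \frac{75}{184} - 2616198 = - \frac{481380357}{184}$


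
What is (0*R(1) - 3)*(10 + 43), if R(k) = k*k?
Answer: -159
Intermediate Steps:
R(k) = k**2
(0*R(1) - 3)*(10 + 43) = (0*1**2 - 3)*(10 + 43) = (0*1 - 3)*53 = (0 - 3)*53 = -3*53 = -159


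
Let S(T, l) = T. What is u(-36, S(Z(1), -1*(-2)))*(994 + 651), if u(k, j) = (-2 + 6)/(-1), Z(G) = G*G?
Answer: -6580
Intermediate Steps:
Z(G) = G²
u(k, j) = -4 (u(k, j) = 4*(-1) = -4)
u(-36, S(Z(1), -1*(-2)))*(994 + 651) = -4*(994 + 651) = -4*1645 = -6580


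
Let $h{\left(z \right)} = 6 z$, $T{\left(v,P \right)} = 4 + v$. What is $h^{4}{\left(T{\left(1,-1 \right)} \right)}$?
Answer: $810000$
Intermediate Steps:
$h^{4}{\left(T{\left(1,-1 \right)} \right)} = \left(6 \left(4 + 1\right)\right)^{4} = \left(6 \cdot 5\right)^{4} = 30^{4} = 810000$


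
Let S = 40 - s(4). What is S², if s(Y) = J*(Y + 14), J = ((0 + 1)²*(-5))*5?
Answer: 240100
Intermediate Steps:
J = -25 (J = (1²*(-5))*5 = (1*(-5))*5 = -5*5 = -25)
s(Y) = -350 - 25*Y (s(Y) = -25*(Y + 14) = -25*(14 + Y) = -350 - 25*Y)
S = 490 (S = 40 - (-350 - 25*4) = 40 - (-350 - 100) = 40 - 1*(-450) = 40 + 450 = 490)
S² = 490² = 240100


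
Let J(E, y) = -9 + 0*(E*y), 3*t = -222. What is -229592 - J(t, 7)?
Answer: -229583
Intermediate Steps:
t = -74 (t = (⅓)*(-222) = -74)
J(E, y) = -9 (J(E, y) = -9 + 0 = -9)
-229592 - J(t, 7) = -229592 - 1*(-9) = -229592 + 9 = -229583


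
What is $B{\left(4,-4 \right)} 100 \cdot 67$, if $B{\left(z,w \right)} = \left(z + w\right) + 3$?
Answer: $20100$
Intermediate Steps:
$B{\left(z,w \right)} = 3 + w + z$ ($B{\left(z,w \right)} = \left(w + z\right) + 3 = 3 + w + z$)
$B{\left(4,-4 \right)} 100 \cdot 67 = \left(3 - 4 + 4\right) 100 \cdot 67 = 3 \cdot 100 \cdot 67 = 300 \cdot 67 = 20100$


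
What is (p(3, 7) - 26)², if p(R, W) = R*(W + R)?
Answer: 16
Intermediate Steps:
p(R, W) = R*(R + W)
(p(3, 7) - 26)² = (3*(3 + 7) - 26)² = (3*10 - 26)² = (30 - 26)² = 4² = 16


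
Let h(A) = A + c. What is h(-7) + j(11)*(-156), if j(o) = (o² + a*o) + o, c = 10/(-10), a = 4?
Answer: -27464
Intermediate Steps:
c = -1 (c = 10*(-⅒) = -1)
j(o) = o² + 5*o (j(o) = (o² + 4*o) + o = o² + 5*o)
h(A) = -1 + A (h(A) = A - 1 = -1 + A)
h(-7) + j(11)*(-156) = (-1 - 7) + (11*(5 + 11))*(-156) = -8 + (11*16)*(-156) = -8 + 176*(-156) = -8 - 27456 = -27464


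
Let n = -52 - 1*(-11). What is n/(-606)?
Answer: 41/606 ≈ 0.067657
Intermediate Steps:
n = -41 (n = -52 + 11 = -41)
n/(-606) = -41/(-606) = -41*(-1/606) = 41/606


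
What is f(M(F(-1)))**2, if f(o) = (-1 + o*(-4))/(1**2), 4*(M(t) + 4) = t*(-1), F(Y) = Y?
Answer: 196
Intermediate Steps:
M(t) = -4 - t/4 (M(t) = -4 + (t*(-1))/4 = -4 + (-t)/4 = -4 - t/4)
f(o) = -1 - 4*o (f(o) = (-1 - 4*o)/1 = (-1 - 4*o)*1 = -1 - 4*o)
f(M(F(-1)))**2 = (-1 - 4*(-4 - 1/4*(-1)))**2 = (-1 - 4*(-4 + 1/4))**2 = (-1 - 4*(-15/4))**2 = (-1 + 15)**2 = 14**2 = 196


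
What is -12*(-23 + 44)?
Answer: -252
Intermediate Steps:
-12*(-23 + 44) = -12*21 = -252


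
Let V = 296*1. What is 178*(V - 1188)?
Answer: -158776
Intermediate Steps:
V = 296
178*(V - 1188) = 178*(296 - 1188) = 178*(-892) = -158776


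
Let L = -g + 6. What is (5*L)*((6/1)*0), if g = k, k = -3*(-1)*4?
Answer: 0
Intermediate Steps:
k = 12 (k = 3*4 = 12)
g = 12
L = -6 (L = -1*12 + 6 = -12 + 6 = -6)
(5*L)*((6/1)*0) = (5*(-6))*((6/1)*0) = -30*6*1*0 = -180*0 = -30*0 = 0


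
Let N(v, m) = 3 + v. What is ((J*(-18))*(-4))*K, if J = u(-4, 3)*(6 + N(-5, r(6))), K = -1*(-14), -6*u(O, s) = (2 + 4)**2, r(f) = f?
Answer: -24192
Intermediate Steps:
u(O, s) = -6 (u(O, s) = -(2 + 4)**2/6 = -1/6*6**2 = -1/6*36 = -6)
K = 14
J = -24 (J = -6*(6 + (3 - 5)) = -6*(6 - 2) = -6*4 = -24)
((J*(-18))*(-4))*K = (-24*(-18)*(-4))*14 = (432*(-4))*14 = -1728*14 = -24192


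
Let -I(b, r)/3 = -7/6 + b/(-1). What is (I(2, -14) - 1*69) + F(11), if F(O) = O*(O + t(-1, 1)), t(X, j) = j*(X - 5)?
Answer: -9/2 ≈ -4.5000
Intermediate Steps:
t(X, j) = j*(-5 + X)
I(b, r) = 7/2 + 3*b (I(b, r) = -3*(-7/6 + b/(-1)) = -3*(-7*⅙ + b*(-1)) = -3*(-7/6 - b) = 7/2 + 3*b)
F(O) = O*(-6 + O) (F(O) = O*(O + 1*(-5 - 1)) = O*(O + 1*(-6)) = O*(O - 6) = O*(-6 + O))
(I(2, -14) - 1*69) + F(11) = ((7/2 + 3*2) - 1*69) + 11*(-6 + 11) = ((7/2 + 6) - 69) + 11*5 = (19/2 - 69) + 55 = -119/2 + 55 = -9/2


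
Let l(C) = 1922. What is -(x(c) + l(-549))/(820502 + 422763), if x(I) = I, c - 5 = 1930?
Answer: -203/65435 ≈ -0.0031023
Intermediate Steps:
c = 1935 (c = 5 + 1930 = 1935)
-(x(c) + l(-549))/(820502 + 422763) = -(1935 + 1922)/(820502 + 422763) = -3857/1243265 = -1*203/65435 = -203/65435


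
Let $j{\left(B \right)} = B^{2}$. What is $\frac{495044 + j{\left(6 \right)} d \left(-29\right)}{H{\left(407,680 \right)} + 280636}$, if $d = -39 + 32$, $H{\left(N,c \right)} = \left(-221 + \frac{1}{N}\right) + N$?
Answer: $\frac{204457264}{114294555} \approx 1.7889$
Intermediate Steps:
$H{\left(N,c \right)} = -221 + N + \frac{1}{N}$
$d = -7$
$\frac{495044 + j{\left(6 \right)} d \left(-29\right)}{H{\left(407,680 \right)} + 280636} = \frac{495044 + 6^{2} \left(-7\right) \left(-29\right)}{\left(-221 + 407 + \frac{1}{407}\right) + 280636} = \frac{495044 + 36 \left(-7\right) \left(-29\right)}{\left(-221 + 407 + \frac{1}{407}\right) + 280636} = \frac{495044 - -7308}{\frac{75703}{407} + 280636} = \frac{495044 + 7308}{\frac{114294555}{407}} = 502352 \cdot \frac{407}{114294555} = \frac{204457264}{114294555}$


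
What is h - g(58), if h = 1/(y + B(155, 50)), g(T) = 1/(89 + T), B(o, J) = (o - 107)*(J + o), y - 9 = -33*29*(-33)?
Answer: -4587/676690 ≈ -0.0067786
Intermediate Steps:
y = 31590 (y = 9 - 33*29*(-33) = 9 - 957*(-33) = 9 + 31581 = 31590)
B(o, J) = (-107 + o)*(J + o)
h = 1/41430 (h = 1/(31590 + (155**2 - 107*50 - 107*155 + 50*155)) = 1/(31590 + (24025 - 5350 - 16585 + 7750)) = 1/(31590 + 9840) = 1/41430 ≈ 2.4137e-5)
h - g(58) = 1/41430 - 1/(89 + 58) = 1/41430 - 1/147 = -4587/676690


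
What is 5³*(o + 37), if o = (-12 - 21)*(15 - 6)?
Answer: -32500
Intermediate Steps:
o = -297 (o = -33*9 = -297)
5³*(o + 37) = 5³*(-297 + 37) = 125*(-260) = -32500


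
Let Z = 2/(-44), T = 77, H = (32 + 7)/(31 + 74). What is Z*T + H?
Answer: -219/70 ≈ -3.1286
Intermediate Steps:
H = 13/35 (H = 39/105 = 39*(1/105) = 13/35 ≈ 0.37143)
Z = -1/22 (Z = 2*(-1/44) = -1/22 ≈ -0.045455)
Z*T + H = -1/22*77 + 13/35 = -7/2 + 13/35 = -219/70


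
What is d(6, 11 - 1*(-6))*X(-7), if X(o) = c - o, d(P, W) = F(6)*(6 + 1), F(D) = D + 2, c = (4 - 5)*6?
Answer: 56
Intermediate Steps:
c = -6 (c = -1*6 = -6)
F(D) = 2 + D
d(P, W) = 56 (d(P, W) = (2 + 6)*(6 + 1) = 8*7 = 56)
X(o) = -6 - o
d(6, 11 - 1*(-6))*X(-7) = 56*(-6 - 1*(-7)) = 56*(-6 + 7) = 56*1 = 56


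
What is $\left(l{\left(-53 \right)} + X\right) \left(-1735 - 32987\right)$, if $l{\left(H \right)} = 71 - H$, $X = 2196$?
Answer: $-80555040$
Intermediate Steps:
$\left(l{\left(-53 \right)} + X\right) \left(-1735 - 32987\right) = \left(\left(71 - -53\right) + 2196\right) \left(-1735 - 32987\right) = \left(\left(71 + 53\right) + 2196\right) \left(-34722\right) = \left(124 + 2196\right) \left(-34722\right) = 2320 \left(-34722\right) = -80555040$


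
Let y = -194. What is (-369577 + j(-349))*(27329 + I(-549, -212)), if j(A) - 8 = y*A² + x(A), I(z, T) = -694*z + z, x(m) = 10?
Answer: -9786437048058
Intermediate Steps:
I(z, T) = -693*z
j(A) = 18 - 194*A² (j(A) = 8 + (-194*A² + 10) = 8 + (10 - 194*A²) = 18 - 194*A²)
(-369577 + j(-349))*(27329 + I(-549, -212)) = (-369577 + (18 - 194*(-349)²))*(27329 - 693*(-549)) = (-369577 + (18 - 194*121801))*(27329 + 380457) = (-369577 + (18 - 23629394))*407786 = (-369577 - 23629376)*407786 = -23998953*407786 = -9786437048058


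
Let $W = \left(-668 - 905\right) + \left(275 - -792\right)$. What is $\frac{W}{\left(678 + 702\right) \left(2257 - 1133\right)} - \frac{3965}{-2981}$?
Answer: $\frac{133667009}{100519320} \approx 1.3298$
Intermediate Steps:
$W = -506$ ($W = -1573 + \left(275 + 792\right) = -1573 + 1067 = -506$)
$\frac{W}{\left(678 + 702\right) \left(2257 - 1133\right)} - \frac{3965}{-2981} = - \frac{506}{\left(678 + 702\right) \left(2257 - 1133\right)} - \frac{3965}{-2981} = - \frac{506}{1380 \cdot 1124} - - \frac{3965}{2981} = - \frac{506}{1551120} + \frac{3965}{2981} = \left(-506\right) \frac{1}{1551120} + \frac{3965}{2981} = - \frac{11}{33720} + \frac{3965}{2981} = \frac{133667009}{100519320}$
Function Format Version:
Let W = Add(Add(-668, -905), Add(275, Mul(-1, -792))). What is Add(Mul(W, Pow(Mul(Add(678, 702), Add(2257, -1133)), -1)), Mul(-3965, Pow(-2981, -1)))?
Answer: Rational(133667009, 100519320) ≈ 1.3298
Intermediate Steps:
W = -506 (W = Add(-1573, Add(275, 792)) = Add(-1573, 1067) = -506)
Add(Mul(W, Pow(Mul(Add(678, 702), Add(2257, -1133)), -1)), Mul(-3965, Pow(-2981, -1))) = Add(Mul(-506, Pow(Mul(Add(678, 702), Add(2257, -1133)), -1)), Mul(-3965, Pow(-2981, -1))) = Add(Mul(-506, Pow(Mul(1380, 1124), -1)), Mul(-3965, Rational(-1, 2981))) = Add(Mul(-506, Pow(1551120, -1)), Rational(3965, 2981)) = Add(Mul(-506, Rational(1, 1551120)), Rational(3965, 2981)) = Add(Rational(-11, 33720), Rational(3965, 2981)) = Rational(133667009, 100519320)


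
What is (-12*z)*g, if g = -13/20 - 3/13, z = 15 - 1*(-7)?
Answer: 15114/65 ≈ 232.52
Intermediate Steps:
z = 22 (z = 15 + 7 = 22)
g = -229/260 (g = -13*1/20 - 3*1/13 = -13/20 - 3/13 = -229/260 ≈ -0.88077)
(-12*z)*g = -12*22*(-229/260) = -264*(-229/260) = 15114/65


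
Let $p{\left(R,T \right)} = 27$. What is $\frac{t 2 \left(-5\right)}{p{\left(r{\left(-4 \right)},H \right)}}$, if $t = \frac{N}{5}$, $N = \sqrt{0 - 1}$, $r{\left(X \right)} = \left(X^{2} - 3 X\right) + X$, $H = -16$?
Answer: $- \frac{2 i}{27} \approx - 0.074074 i$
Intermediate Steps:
$r{\left(X \right)} = X^{2} - 2 X$
$N = i$ ($N = \sqrt{-1} = i \approx 1.0 i$)
$t = \frac{i}{5} \approx 0.2 i$
$\frac{t 2 \left(-5\right)}{p{\left(r{\left(-4 \right)},H \right)}} = \frac{\frac{i}{5} \cdot 2 \left(-5\right)}{27} = \frac{2 i}{5} \left(-5\right) \frac{1}{27} = - 2 i \frac{1}{27} = - \frac{2 i}{27}$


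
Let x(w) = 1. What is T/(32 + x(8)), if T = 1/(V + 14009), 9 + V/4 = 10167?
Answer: 1/1803153 ≈ 5.5458e-7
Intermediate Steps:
V = 40632 (V = -36 + 4*10167 = -36 + 40668 = 40632)
T = 1/54641 (T = 1/(40632 + 14009) = 1/54641 ≈ 1.8301e-5)
T/(32 + x(8)) = (1/54641)/(32 + 1) = (1/54641)/33 = (1/33)*(1/54641) = 1/1803153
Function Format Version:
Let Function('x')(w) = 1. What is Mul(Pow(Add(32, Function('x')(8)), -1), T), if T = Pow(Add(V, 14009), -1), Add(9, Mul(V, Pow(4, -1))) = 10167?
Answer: Rational(1, 1803153) ≈ 5.5458e-7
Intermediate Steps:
V = 40632 (V = Add(-36, Mul(4, 10167)) = Add(-36, 40668) = 40632)
T = Rational(1, 54641) (T = Pow(Add(40632, 14009), -1) = Pow(54641, -1) = Rational(1, 54641) ≈ 1.8301e-5)
Mul(Pow(Add(32, Function('x')(8)), -1), T) = Mul(Pow(Add(32, 1), -1), Rational(1, 54641)) = Mul(Pow(33, -1), Rational(1, 54641)) = Mul(Rational(1, 33), Rational(1, 54641)) = Rational(1, 1803153)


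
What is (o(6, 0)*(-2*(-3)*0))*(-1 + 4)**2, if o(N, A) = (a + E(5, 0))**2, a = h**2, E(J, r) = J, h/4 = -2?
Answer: 0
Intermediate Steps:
h = -8 (h = 4*(-2) = -8)
a = 64 (a = (-8)**2 = 64)
o(N, A) = 4761 (o(N, A) = (64 + 5)**2 = 69**2 = 4761)
(o(6, 0)*(-2*(-3)*0))*(-1 + 4)**2 = (4761*(-2*(-3)*0))*(-1 + 4)**2 = (4761*(6*0))*3**2 = (4761*0)*9 = 0*9 = 0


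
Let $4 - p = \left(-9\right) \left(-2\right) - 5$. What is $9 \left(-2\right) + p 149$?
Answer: $-1359$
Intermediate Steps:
$p = -9$ ($p = 4 - \left(\left(-9\right) \left(-2\right) - 5\right) = 4 - \left(18 - 5\right) = 4 - 13 = -9$)
$9 \left(-2\right) + p 149 = 9 \left(-2\right) - 1341 = -18 - 1341 = -1359$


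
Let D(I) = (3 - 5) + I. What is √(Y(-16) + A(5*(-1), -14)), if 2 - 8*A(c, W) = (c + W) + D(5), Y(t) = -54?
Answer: 3*I*√23/2 ≈ 7.1937*I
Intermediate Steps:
D(I) = -2 + I
A(c, W) = -⅛ - W/8 - c/8 (A(c, W) = ¼ - ((c + W) + (-2 + 5))/8 = ¼ - ((W + c) + 3)/8 = ¼ - (3 + W + c)/8 = ¼ + (-3/8 - W/8 - c/8) = -⅛ - W/8 - c/8)
√(Y(-16) + A(5*(-1), -14)) = √(-54 + (-⅛ - ⅛*(-14) - 5*(-1)/8)) = √(-54 + (-⅛ + 7/4 - ⅛*(-5))) = √(-54 + (-⅛ + 7/4 + 5/8)) = √(-54 + 9/4) = √(-207/4) = 3*I*√23/2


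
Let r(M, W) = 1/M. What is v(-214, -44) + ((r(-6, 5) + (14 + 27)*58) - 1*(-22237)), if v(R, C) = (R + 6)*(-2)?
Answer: 150185/6 ≈ 25031.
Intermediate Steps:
v(R, C) = -12 - 2*R (v(R, C) = (6 + R)*(-2) = -12 - 2*R)
v(-214, -44) + ((r(-6, 5) + (14 + 27)*58) - 1*(-22237)) = (-12 - 2*(-214)) + ((1/(-6) + (14 + 27)*58) - 1*(-22237)) = (-12 + 428) + ((-⅙ + 41*58) + 22237) = 416 + ((-⅙ + 2378) + 22237) = 416 + (14267/6 + 22237) = 416 + 147689/6 = 150185/6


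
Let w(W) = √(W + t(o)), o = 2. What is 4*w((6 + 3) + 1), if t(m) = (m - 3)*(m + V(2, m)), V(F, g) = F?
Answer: 4*√6 ≈ 9.7980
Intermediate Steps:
t(m) = (-3 + m)*(2 + m) (t(m) = (m - 3)*(m + 2) = (-3 + m)*(2 + m))
w(W) = √(-4 + W) (w(W) = √(W + (-6 + 2² - 1*2)) = √(W + (-6 + 4 - 2)) = √(W - 4) = √(-4 + W))
4*w((6 + 3) + 1) = 4*√(-4 + ((6 + 3) + 1)) = 4*√(-4 + (9 + 1)) = 4*√(-4 + 10) = 4*√6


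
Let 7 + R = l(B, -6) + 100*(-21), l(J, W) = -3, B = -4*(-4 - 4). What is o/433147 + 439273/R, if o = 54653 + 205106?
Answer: -189721690641/913940170 ≈ -207.59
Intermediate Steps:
o = 259759
B = 32 (B = -4*(-8) = 32)
R = -2110 (R = -7 + (-3 + 100*(-21)) = -7 + (-3 - 2100) = -7 - 2103 = -2110)
o/433147 + 439273/R = 259759/433147 + 439273/(-2110) = 259759*(1/433147) + 439273*(-1/2110) = 259759/433147 - 439273/2110 = -189721690641/913940170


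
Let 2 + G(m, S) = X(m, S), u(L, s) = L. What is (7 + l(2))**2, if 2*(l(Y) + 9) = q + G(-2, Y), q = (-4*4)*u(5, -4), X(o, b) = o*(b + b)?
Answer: 2209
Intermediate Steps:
X(o, b) = 2*b*o (X(o, b) = o*(2*b) = 2*b*o)
G(m, S) = -2 + 2*S*m
q = -80 (q = -4*4*5 = -16*5 = -80)
l(Y) = -50 - 2*Y (l(Y) = -9 + (-80 + (-2 + 2*Y*(-2)))/2 = -9 + (-80 + (-2 - 4*Y))/2 = -9 + (-82 - 4*Y)/2 = -9 + (-41 - 2*Y) = -50 - 2*Y)
(7 + l(2))**2 = (7 + (-50 - 2*2))**2 = (7 + (-50 - 4))**2 = (7 - 54)**2 = (-47)**2 = 2209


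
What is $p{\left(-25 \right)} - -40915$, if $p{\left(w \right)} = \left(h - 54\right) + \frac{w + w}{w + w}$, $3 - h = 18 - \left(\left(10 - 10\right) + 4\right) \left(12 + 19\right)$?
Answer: $40971$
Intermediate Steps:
$h = 109$ ($h = 3 - \left(18 - \left(\left(10 - 10\right) + 4\right) \left(12 + 19\right)\right) = 3 - \left(18 - \left(\left(10 - 10\right) + 4\right) 31\right) = 3 - \left(18 - \left(0 + 4\right) 31\right) = 3 - \left(18 - 4 \cdot 31\right) = 3 - \left(18 - 124\right) = 3 - -106 = 3 + 106 = 109$)
$p{\left(w \right)} = 56$ ($p{\left(w \right)} = \left(109 - 54\right) + \frac{w + w}{w + w} = 55 + \frac{2 w}{2 w} = 55 + 2 w \frac{1}{2 w} = 55 + 1 = 56$)
$p{\left(-25 \right)} - -40915 = 56 - -40915 = 56 + 40915 = 40971$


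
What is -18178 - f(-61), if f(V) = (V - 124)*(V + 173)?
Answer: 2542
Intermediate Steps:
f(V) = (-124 + V)*(173 + V)
-18178 - f(-61) = -18178 - (-21452 + (-61)² + 49*(-61)) = -18178 - (-21452 + 3721 - 2989) = -18178 - 1*(-20720) = -18178 + 20720 = 2542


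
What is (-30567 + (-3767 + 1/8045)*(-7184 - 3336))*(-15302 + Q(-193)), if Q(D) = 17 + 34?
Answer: -971696405702403/1609 ≈ -6.0391e+11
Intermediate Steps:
Q(D) = 51
(-30567 + (-3767 + 1/8045)*(-7184 - 3336))*(-15302 + Q(-193)) = (-30567 + (-3767 + 1/8045)*(-7184 - 3336))*(-15302 + 51) = (-30567 + (-3767 + 1/8045)*(-10520))*(-15251) = (-30567 - 30305514/8045*(-10520))*(-15251) = (-30567 + 63762801456/1609)*(-15251) = (63713619153/1609)*(-15251) = -971696405702403/1609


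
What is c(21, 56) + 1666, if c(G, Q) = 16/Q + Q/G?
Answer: 35048/21 ≈ 1669.0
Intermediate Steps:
c(21, 56) + 1666 = (16/56 + 56/21) + 1666 = (16*(1/56) + 56*(1/21)) + 1666 = (2/7 + 8/3) + 1666 = 62/21 + 1666 = 35048/21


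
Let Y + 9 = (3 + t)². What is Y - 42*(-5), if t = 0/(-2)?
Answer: 210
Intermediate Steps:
t = 0 (t = 0*(-½) = 0)
Y = 0 (Y = -9 + (3 + 0)² = -9 + 3² = -9 + 9 = 0)
Y - 42*(-5) = 0 - 42*(-5) = 0 + 210 = 210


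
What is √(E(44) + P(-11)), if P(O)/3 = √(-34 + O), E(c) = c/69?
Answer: √(3036 + 42849*I*√5)/69 ≈ 3.2228 + 3.1223*I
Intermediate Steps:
E(c) = c/69 (E(c) = c*(1/69) = c/69)
P(O) = 3*√(-34 + O)
√(E(44) + P(-11)) = √((1/69)*44 + 3*√(-34 - 11)) = √(44/69 + 3*√(-45)) = √(44/69 + 3*(3*I*√5)) = √(44/69 + 9*I*√5)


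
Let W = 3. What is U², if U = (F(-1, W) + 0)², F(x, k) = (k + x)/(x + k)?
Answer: 1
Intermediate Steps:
F(x, k) = 1 (F(x, k) = (k + x)/(k + x) = 1)
U = 1 (U = (1 + 0)² = 1² = 1)
U² = 1² = 1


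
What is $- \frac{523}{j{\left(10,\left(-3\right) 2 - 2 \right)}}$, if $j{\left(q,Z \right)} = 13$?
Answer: $- \frac{523}{13} \approx -40.231$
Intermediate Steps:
$- \frac{523}{j{\left(10,\left(-3\right) 2 - 2 \right)}} = - \frac{523}{13}$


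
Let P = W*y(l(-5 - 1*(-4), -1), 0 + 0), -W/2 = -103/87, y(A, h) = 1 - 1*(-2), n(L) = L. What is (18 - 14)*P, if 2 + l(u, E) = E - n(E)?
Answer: 824/29 ≈ 28.414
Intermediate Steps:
l(u, E) = -2 (l(u, E) = -2 + (E - E) = -2 + 0 = -2)
y(A, h) = 3 (y(A, h) = 1 + 2 = 3)
W = 206/87 (W = -(-206)/87 = -2*(-103/87) = 206/87 ≈ 2.3678)
P = 206/29 (P = (206/87)*3 = 206/29 ≈ 7.1034)
(18 - 14)*P = (18 - 14)*(206/29) = 4*(206/29) = 824/29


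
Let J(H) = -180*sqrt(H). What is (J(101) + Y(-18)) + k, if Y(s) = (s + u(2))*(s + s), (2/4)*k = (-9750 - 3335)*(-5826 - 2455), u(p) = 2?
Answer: 216714346 - 180*sqrt(101) ≈ 2.1671e+8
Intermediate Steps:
k = 216713770 (k = 2*((-9750 - 3335)*(-5826 - 2455)) = 2*(-13085*(-8281)) = 2*108356885 = 216713770)
Y(s) = 2*s*(2 + s) (Y(s) = (s + 2)*(s + s) = (2 + s)*(2*s) = 2*s*(2 + s))
(J(101) + Y(-18)) + k = (-180*sqrt(101) + 2*(-18)*(2 - 18)) + 216713770 = (-180*sqrt(101) + 2*(-18)*(-16)) + 216713770 = (-180*sqrt(101) + 576) + 216713770 = (576 - 180*sqrt(101)) + 216713770 = 216714346 - 180*sqrt(101)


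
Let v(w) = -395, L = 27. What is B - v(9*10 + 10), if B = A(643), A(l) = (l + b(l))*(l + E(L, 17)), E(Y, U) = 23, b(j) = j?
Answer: 856871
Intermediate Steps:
A(l) = 2*l*(23 + l) (A(l) = (l + l)*(l + 23) = (2*l)*(23 + l) = 2*l*(23 + l))
B = 856476 (B = 2*643*(23 + 643) = 2*643*666 = 856476)
B - v(9*10 + 10) = 856476 - 1*(-395) = 856476 + 395 = 856871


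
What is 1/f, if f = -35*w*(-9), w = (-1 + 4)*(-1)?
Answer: -1/945 ≈ -0.0010582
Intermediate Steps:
w = -3 (w = 3*(-1) = -3)
f = -945 (f = -35*(-3)*(-9) = 105*(-9) = -945)
1/f = 1/(-945) = -1/945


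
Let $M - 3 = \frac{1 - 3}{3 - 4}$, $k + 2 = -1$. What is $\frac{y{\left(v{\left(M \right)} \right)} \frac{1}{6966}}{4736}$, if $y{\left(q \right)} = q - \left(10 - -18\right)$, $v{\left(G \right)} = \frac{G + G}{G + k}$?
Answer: $- \frac{23}{32990976} \approx -6.9716 \cdot 10^{-7}$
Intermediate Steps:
$k = -3$ ($k = -2 - 1 = -3$)
$M = 5$ ($M = 3 + \frac{1 - 3}{3 - 4} = 3 - \frac{2}{-1} = 3 - -2 = 3 + 2 = 5$)
$v{\left(G \right)} = \frac{2 G}{-3 + G}$ ($v{\left(G \right)} = \frac{G + G}{G - 3} = \frac{2 G}{-3 + G}$)
$y{\left(q \right)} = -28 + q$ ($y{\left(q \right)} = q - \left(10 + 18\right) = q - 28 = -28 + q$)
$\frac{y{\left(v{\left(M \right)} \right)} \frac{1}{6966}}{4736} = \frac{\left(-28 + 2 \cdot 5 \frac{1}{-3 + 5}\right) \frac{1}{6966}}{4736} = \left(-28 + 2 \cdot 5 \cdot \frac{1}{2}\right) \frac{1}{6966} \cdot \frac{1}{4736} = \left(-28 + 5\right) \frac{1}{6966} \cdot \frac{1}{4736} = \left(-23\right) \frac{1}{6966} \cdot \frac{1}{4736} = \left(- \frac{23}{6966}\right) \frac{1}{4736} = - \frac{23}{32990976}$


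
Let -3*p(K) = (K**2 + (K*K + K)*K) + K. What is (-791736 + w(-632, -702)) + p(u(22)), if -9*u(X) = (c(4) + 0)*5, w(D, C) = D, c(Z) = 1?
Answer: -1732908736/2187 ≈ -7.9237e+5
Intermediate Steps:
u(X) = -5/9 (u(X) = -(1 + 0)*5/9 = -5/9)
p(K) = -K/3 - K**2/3 - K*(K + K**2)/3 (p(K) = -((K**2 + (K*K + K)*K) + K)/3 = -((K**2 + (K**2 + K)*K) + K)/3 = -((K**2 + (K + K**2)*K) + K)/3 = -((K**2 + K*(K + K**2)) + K)/3 = -(K + K**2 + K*(K + K**2))/3 = -K/3 - K**2/3 - K*(K + K**2)/3)
(-791736 + w(-632, -702)) + p(u(22)) = (-791736 - 632) - 1/3*(-5/9)*(1 + (-5/9)**2 + 2*(-5/9)) = -792368 - 1/3*(-5/9)*(1 + 25/81 - 10/9) = -792368 - 1/3*(-5/9)*16/81 = -792368 + 80/2187 = -1732908736/2187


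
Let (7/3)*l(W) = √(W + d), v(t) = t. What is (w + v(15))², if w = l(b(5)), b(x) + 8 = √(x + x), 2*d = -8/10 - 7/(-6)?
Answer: (1050 + I*√15*√(469 - 60*√10))²/4900 ≈ 224.15 + 27.738*I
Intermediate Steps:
d = 11/60 (d = (-8/10 - 7/(-6))/2 = (-8*⅒ - 7*(-⅙))/2 = (-⅘ + 7/6)/2 = (½)*(11/30) = 11/60 ≈ 0.18333)
b(x) = -8 + √2*√x (b(x) = -8 + √(x + x) = -8 + √(2*x) = -8 + √2*√x)
l(W) = 3*√(11/60 + W)/7 (l(W) = 3*√(W + 11/60)/7 = 3*√(11/60 + W)/7)
w = √(-7035 + 900*√10)/70 (w = √(165 + 900*(-8 + √2*√5))/70 = √(165 + 900*(-8 + √10))/70 = √(165 + (-7200 + 900*√10))/70 = √(-7035 + 900*√10)/70 ≈ 0.9246*I)
(w + v(15))² = (√(-7035 + 900*√10)/70 + 15)² = (15 + √(-7035 + 900*√10)/70)²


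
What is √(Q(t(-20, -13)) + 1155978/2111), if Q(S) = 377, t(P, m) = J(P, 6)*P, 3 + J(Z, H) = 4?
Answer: 5*√164812103/2111 ≈ 30.407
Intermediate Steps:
J(Z, H) = 1 (J(Z, H) = -3 + 4 = 1)
t(P, m) = P (t(P, m) = 1*P = P)
√(Q(t(-20, -13)) + 1155978/2111) = √(377 + 1155978/2111) = √(1951825/2111) = 5*√164812103/2111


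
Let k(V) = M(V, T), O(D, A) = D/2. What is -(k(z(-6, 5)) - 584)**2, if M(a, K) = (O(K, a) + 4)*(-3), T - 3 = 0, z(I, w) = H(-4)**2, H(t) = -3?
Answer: -1442401/4 ≈ -3.6060e+5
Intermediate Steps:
O(D, A) = D/2 (O(D, A) = D*(1/2) = D/2)
z(I, w) = 9 (z(I, w) = (-3)**2 = 9)
T = 3 (T = 3 + 0 = 3)
M(a, K) = -12 - 3*K/2 (M(a, K) = (K/2 + 4)*(-3) = (4 + K/2)*(-3) = -12 - 3*K/2)
k(V) = -33/2 (k(V) = -12 - 3/2*3 = -12 - 9/2 = -33/2)
-(k(z(-6, 5)) - 584)**2 = -(-33/2 - 584)**2 = -(-1201/2)**2 = -1*1442401/4 = -1442401/4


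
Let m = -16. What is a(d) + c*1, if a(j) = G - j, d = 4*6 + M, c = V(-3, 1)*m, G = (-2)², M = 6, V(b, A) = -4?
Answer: 38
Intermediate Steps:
G = 4
c = 64 (c = -4*(-16) = 64)
d = 30 (d = 4*6 + 6 = 24 + 6 = 30)
a(j) = 4 - j
a(d) + c*1 = (4 - 1*30) + 64*1 = (4 - 30) + 64 = -26 + 64 = 38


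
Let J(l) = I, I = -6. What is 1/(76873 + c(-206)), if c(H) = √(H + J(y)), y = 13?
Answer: 76873/5909458341 - 2*I*√53/5909458341 ≈ 1.3008e-5 - 2.4639e-9*I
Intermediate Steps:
J(l) = -6
c(H) = √(-6 + H) (c(H) = √(H - 6) = √(-6 + H))
1/(76873 + c(-206)) = 1/(76873 + √(-6 - 206)) = 1/(76873 + √(-212)) = 1/(76873 + 2*I*√53)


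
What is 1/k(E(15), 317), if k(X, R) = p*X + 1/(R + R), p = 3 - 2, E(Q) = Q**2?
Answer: 634/142651 ≈ 0.0044444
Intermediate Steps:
p = 1
k(X, R) = X + 1/(2*R) (k(X, R) = 1*X + 1/(R + R) = X + 1/(2*R))
1/k(E(15), 317) = 1/(15**2 + (1/2)/317) = 1/(225 + (1/2)*(1/317)) = 1/(225 + 1/634) = 1/(142651/634) = 634/142651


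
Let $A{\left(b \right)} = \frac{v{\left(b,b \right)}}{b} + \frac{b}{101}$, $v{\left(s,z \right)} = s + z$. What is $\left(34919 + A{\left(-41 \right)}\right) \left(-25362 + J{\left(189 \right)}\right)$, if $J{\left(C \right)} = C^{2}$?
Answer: $\frac{36535985820}{101} \approx 3.6174 \cdot 10^{8}$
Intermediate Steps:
$A{\left(b \right)} = 2 + \frac{b}{101}$ ($A{\left(b \right)} = \frac{b + b}{b} + \frac{b}{101} = \frac{2 b}{b} + b \frac{1}{101} = 2 + \frac{b}{101}$)
$\left(34919 + A{\left(-41 \right)}\right) \left(-25362 + J{\left(189 \right)}\right) = \left(34919 + \left(2 + \frac{1}{101} \left(-41\right)\right)\right) \left(-25362 + 189^{2}\right) = \left(34919 + \left(2 - \frac{41}{101}\right)\right) \left(-25362 + 35721\right) = \left(34919 + \frac{161}{101}\right) 10359 = \frac{3526980}{101} \cdot 10359 = \frac{36535985820}{101}$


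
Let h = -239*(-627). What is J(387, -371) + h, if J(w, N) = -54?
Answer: 149799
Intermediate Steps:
h = 149853
J(387, -371) + h = -54 + 149853 = 149799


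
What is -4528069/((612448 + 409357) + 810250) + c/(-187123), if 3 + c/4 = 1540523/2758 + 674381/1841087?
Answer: -2161533357034550659561/870370688071690185345 ≈ -2.4835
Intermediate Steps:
c = 5645727314922/2538858973 (c = -12 + 4*(1540523/2758 + 674381/1841087) = -12 + 4*(2838096811299/5077717946) = -12 + 5676193622598/2538858973 = 5645727314922/2538858973 ≈ 2223.7)
-4528069/((612448 + 409357) + 810250) + c/(-187123) = -4528069/((612448 + 409357) + 810250) + (5645727314922/2538858973)/(-187123) = -4528069/(1021805 + 810250) + (5645727314922/2538858973)*(-1/187123) = -4528069/1832055 - 5645727314922/475078907604679 = -2161533357034550659561/870370688071690185345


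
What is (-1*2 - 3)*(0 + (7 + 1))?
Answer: -40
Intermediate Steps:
(-1*2 - 3)*(0 + (7 + 1)) = (-2 - 3)*(0 + 8) = -5*8 = -40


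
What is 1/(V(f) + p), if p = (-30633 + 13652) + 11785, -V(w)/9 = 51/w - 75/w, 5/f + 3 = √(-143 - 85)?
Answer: 5*(-2*√57 + 3*I)/(12*(-10761*I + 4330*√57)) ≈ -0.000185 - 2.2659e-5*I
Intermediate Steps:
f = 5/(-3 + 2*I*√57) (f = 5/(-3 + √(-143 - 85)) = 5/(-3 + √(-228)) = 5/(-3 + 2*I*√57) ≈ -0.063291 - 0.31856*I)
V(w) = 216/w (V(w) = -9*(51/w - 75/w) = -(-216)/w = 216/w)
p = -5196 (p = -16981 + 11785 = -5196)
1/(V(f) + p) = 1/(216/(-5/79 - 10*I*√57/237) - 5196) = 1/(-5196 + 216/(-5/79 - 10*I*√57/237))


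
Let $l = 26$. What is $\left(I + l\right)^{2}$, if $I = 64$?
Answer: $8100$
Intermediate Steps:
$\left(I + l\right)^{2} = \left(64 + 26\right)^{2} = 90^{2} = 8100$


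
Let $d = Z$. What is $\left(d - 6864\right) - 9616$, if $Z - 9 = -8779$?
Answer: $-25250$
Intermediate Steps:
$Z = -8770$ ($Z = 9 - 8779 = -8770$)
$d = -8770$
$\left(d - 6864\right) - 9616 = \left(-8770 - 6864\right) - 9616 = -15634 - 9616 = -25250$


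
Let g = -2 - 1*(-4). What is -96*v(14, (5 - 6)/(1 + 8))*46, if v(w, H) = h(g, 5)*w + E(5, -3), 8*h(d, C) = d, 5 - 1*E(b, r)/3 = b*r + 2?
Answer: -253920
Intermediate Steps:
E(b, r) = 9 - 3*b*r (E(b, r) = 15 - 3*(b*r + 2) = 15 - 3*(2 + b*r) = 15 + (-6 - 3*b*r) = 9 - 3*b*r)
g = 2 (g = -2 + 4 = 2)
h(d, C) = d/8
v(w, H) = 54 + w/4 (v(w, H) = ((1/8)*2)*w + (9 - 3*5*(-3)) = w/4 + (9 + 45) = w/4 + 54 = 54 + w/4)
-96*v(14, (5 - 6)/(1 + 8))*46 = -96*(54 + (1/4)*14)*46 = -96*(54 + 7/2)*46 = -96*115/2*46 = -5520*46 = -253920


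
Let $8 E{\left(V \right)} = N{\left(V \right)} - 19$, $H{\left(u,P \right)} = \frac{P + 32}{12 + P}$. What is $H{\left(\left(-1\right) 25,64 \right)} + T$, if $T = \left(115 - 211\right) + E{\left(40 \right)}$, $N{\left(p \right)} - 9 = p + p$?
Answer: $- \frac{6535}{76} \approx -85.987$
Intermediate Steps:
$N{\left(p \right)} = 9 + 2 p$ ($N{\left(p \right)} = 9 + \left(p + p\right) = 9 + 2 p$)
$H{\left(u,P \right)} = \frac{32 + P}{12 + P}$
$E{\left(V \right)} = - \frac{5}{4} + \frac{V}{4}$ ($E{\left(V \right)} = \frac{\left(9 + 2 V\right) - 19}{8} = \frac{-10 + 2 V}{8} = - \frac{5}{4} + \frac{V}{4}$)
$T = - \frac{349}{4}$ ($T = \left(115 - 211\right) + \left(- \frac{5}{4} + \frac{1}{4} \cdot 40\right) = \left(115 - 211\right) + \left(- \frac{5}{4} + 10\right) = -96 + \frac{35}{4} = - \frac{349}{4} \approx -87.25$)
$H{\left(\left(-1\right) 25,64 \right)} + T = \frac{32 + 64}{12 + 64} - \frac{349}{4} = \frac{1}{76} \cdot 96 - \frac{349}{4} = \frac{24}{19} - \frac{349}{4} = - \frac{6535}{76}$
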